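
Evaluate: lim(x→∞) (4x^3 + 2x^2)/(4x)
This is an ∞/∞ indeterminate form.

Apply L'Hôpital's rule: differentiate numerator and denominator separately.
  f(x) = 4·x^3 + 2·x^2   ⇒   f'(x) = 12·x^2 + 4·x
  g(x) = 4·x   ⇒   g'(x) = 4
  lim(x→∞) f'(x)/g'(x) = lim(x→∞) (12·x^2 + 4·x)/(4)
  = ∞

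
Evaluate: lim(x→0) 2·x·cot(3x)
This is a 0·∞ indeterminate form.

Rewrite 0·∞ as a quotient (0/0 or ∞/∞ form), then apply L'Hôpital's rule:
  lim(x→0) 2·x·cot(3x) = 2/3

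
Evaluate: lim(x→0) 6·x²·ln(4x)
This is a 0·∞ indeterminate form.

Rewrite 0·∞ as a quotient (0/0 or ∞/∞ form), then apply L'Hôpital's rule:
  lim(x→0) 6·x²·ln(4x) = 0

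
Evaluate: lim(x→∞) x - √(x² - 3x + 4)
This is an ∞-∞ indeterminate form.

Combine fractions or rationalize to convert ∞-∞ to 0/0 form:
  lim(x→∞) x - √(x² - 3x + 4) = 3/2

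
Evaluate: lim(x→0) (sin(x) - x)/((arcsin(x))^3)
This is a 0/0 indeterminate form.

Apply L'Hôpital's rule: differentiate numerator and denominator separately.
  f(x) = -x + sin(x)   ⇒   f'(x) = cos(x) - 1
  g(x) = asin(x)^3   ⇒   g'(x) = 3·asin(x)^2/sqrt(1 - x^2)
  lim(x→0) f'(x)/g'(x) = lim(x→0) (cos(x) - 1)/(3·asin(x)^2/sqrt(1 - x^2))
  = -1/6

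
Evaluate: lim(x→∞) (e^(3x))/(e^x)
This is an ∞/∞ indeterminate form.

Apply L'Hôpital's rule: differentiate numerator and denominator separately.
  f(x) = e^(3·x)   ⇒   f'(x) = 3·e^(3·x)
  g(x) = e^(x)   ⇒   g'(x) = e^(x)
  lim(x→∞) f'(x)/g'(x) = lim(x→∞) (3·e^(3·x))/(e^(x))
  = ∞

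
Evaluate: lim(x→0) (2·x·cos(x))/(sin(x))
This is a 0/0 indeterminate form.

Apply L'Hôpital's rule: differentiate numerator and denominator separately.
  f(x) = 2·x·cos(x)   ⇒   f'(x) = -2·x·sin(x) + 2·cos(x)
  g(x) = sin(x)   ⇒   g'(x) = cos(x)
  lim(x→0) f'(x)/g'(x) = lim(x→0) (-2·x·sin(x) + 2·cos(x))/(cos(x))
  = 2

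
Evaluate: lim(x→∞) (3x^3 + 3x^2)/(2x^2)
This is an ∞/∞ indeterminate form.

Apply L'Hôpital's rule: differentiate numerator and denominator separately.
  f(x) = 3·x^3 + 3·x^2   ⇒   f'(x) = 9·x^2 + 6·x
  g(x) = 2·x^2   ⇒   g'(x) = 4·x
  lim(x→∞) f'(x)/g'(x) = lim(x→∞) (9·x^2 + 6·x)/(4·x)
  = ∞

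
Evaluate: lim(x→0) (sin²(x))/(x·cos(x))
This is a 0/0 indeterminate form.

Apply L'Hôpital's rule: differentiate numerator and denominator separately.
  f(x) = sin(x)^2   ⇒   f'(x) = 2·sin(x)·cos(x)
  g(x) = x·cos(x)   ⇒   g'(x) = -x·sin(x) + cos(x)
  lim(x→0) f'(x)/g'(x) = lim(x→0) (2·sin(x)·cos(x))/(-x·sin(x) + cos(x))
  = 0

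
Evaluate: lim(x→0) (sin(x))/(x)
This is a 0/0 indeterminate form.

Apply L'Hôpital's rule: differentiate numerator and denominator separately.
  f(x) = sin(x)   ⇒   f'(x) = cos(x)
  g(x) = x   ⇒   g'(x) = 1
  lim(x→0) f'(x)/g'(x) = lim(x→0) (cos(x))/(1)
  = 1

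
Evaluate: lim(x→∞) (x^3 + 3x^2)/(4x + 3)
This is an ∞/∞ indeterminate form.

Apply L'Hôpital's rule: differentiate numerator and denominator separately.
  f(x) = x^3 + 3·x^2   ⇒   f'(x) = 3·x^2 + 6·x
  g(x) = 4·x + 3   ⇒   g'(x) = 4
  lim(x→∞) f'(x)/g'(x) = lim(x→∞) (3·x^2 + 6·x)/(4)
  = ∞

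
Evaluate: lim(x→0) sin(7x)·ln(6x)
This is a 0·∞ indeterminate form.

Rewrite 0·∞ as a quotient (0/0 or ∞/∞ form), then apply L'Hôpital's rule:
  lim(x→0) sin(7x)·ln(6x) = 0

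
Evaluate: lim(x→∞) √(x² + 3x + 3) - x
This is an ∞-∞ indeterminate form.

Combine fractions or rationalize to convert ∞-∞ to 0/0 form:
  lim(x→∞) √(x² + 3x + 3) - x = 3/2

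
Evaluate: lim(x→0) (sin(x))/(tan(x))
This is a 0/0 indeterminate form.

Apply L'Hôpital's rule: differentiate numerator and denominator separately.
  f(x) = sin(x)   ⇒   f'(x) = cos(x)
  g(x) = tan(x)   ⇒   g'(x) = tan(x)^2 + 1
  lim(x→0) f'(x)/g'(x) = lim(x→0) (cos(x))/(tan(x)^2 + 1)
  = 1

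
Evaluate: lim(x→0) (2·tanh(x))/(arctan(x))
This is a 0/0 indeterminate form.

Apply L'Hôpital's rule: differentiate numerator and denominator separately.
  f(x) = 2·tanh(x)   ⇒   f'(x) = 2 - 2·tanh(x)^2
  g(x) = atan(x)   ⇒   g'(x) = 1/(x^2 + 1)
  lim(x→0) f'(x)/g'(x) = lim(x→0) (2 - 2·tanh(x)^2)/(1/(x^2 + 1))
  = 2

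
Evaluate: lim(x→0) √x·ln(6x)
This is a 0·∞ indeterminate form.

Rewrite 0·∞ as a quotient (0/0 or ∞/∞ form), then apply L'Hôpital's rule:
  lim(x→0) √x·ln(6x) = 0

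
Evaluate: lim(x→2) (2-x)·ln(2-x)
This is a 0·∞ indeterminate form.

Rewrite 0·∞ as a quotient (0/0 or ∞/∞ form), then apply L'Hôpital's rule:
  lim(x→2) (2-x)·ln(2-x) = 0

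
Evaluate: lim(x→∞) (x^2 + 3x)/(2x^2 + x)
This is an ∞/∞ indeterminate form.

Apply L'Hôpital's rule: differentiate numerator and denominator separately.
  f(x) = x^2 + 3·x   ⇒   f'(x) = 2·x + 3
  g(x) = 2·x^2 + x   ⇒   g'(x) = 4·x + 1
  lim(x→∞) f'(x)/g'(x) = lim(x→∞) (2·x + 3)/(4·x + 1)
  = 1/2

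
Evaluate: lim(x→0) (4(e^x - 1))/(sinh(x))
This is a 0/0 indeterminate form.

Apply L'Hôpital's rule: differentiate numerator and denominator separately.
  f(x) = 4·e^(x) - 4   ⇒   f'(x) = 4·e^(x)
  g(x) = sinh(x)   ⇒   g'(x) = cosh(x)
  lim(x→0) f'(x)/g'(x) = lim(x→0) (4·e^(x))/(cosh(x))
  = 4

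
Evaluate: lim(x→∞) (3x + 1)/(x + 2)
This is an ∞/∞ indeterminate form.

Apply L'Hôpital's rule: differentiate numerator and denominator separately.
  f(x) = 3·x + 1   ⇒   f'(x) = 3
  g(x) = x + 2   ⇒   g'(x) = 1
  lim(x→∞) f'(x)/g'(x) = lim(x→∞) (3)/(1)
  = 3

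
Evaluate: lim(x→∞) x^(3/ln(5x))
This is an exponential indeterminate form.

For exponential indeterminate forms, take the natural log:
  Let L = lim(x→∞) x^(3/ln(5x))
  Then ln(L) = lim(x→∞) [exponent × ln(base)]
  Evaluate using L'Hôpital or standard limits, then exponentiate.
  L = e^(3)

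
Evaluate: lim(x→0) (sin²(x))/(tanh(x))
This is a 0/0 indeterminate form.

Apply L'Hôpital's rule: differentiate numerator and denominator separately.
  f(x) = sin(x)^2   ⇒   f'(x) = 2·sin(x)·cos(x)
  g(x) = tanh(x)   ⇒   g'(x) = 1 - tanh(x)^2
  lim(x→0) f'(x)/g'(x) = lim(x→0) (2·sin(x)·cos(x))/(1 - tanh(x)^2)
  = 0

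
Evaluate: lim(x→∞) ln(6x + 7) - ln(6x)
This is an ∞-∞ indeterminate form.

Combine fractions or rationalize to convert ∞-∞ to 0/0 form:
  lim(x→∞) ln(6x + 7) - ln(6x) = 0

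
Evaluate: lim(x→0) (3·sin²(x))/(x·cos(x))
This is a 0/0 indeterminate form.

Apply L'Hôpital's rule: differentiate numerator and denominator separately.
  f(x) = 3·sin(x)^2   ⇒   f'(x) = 6·sin(x)·cos(x)
  g(x) = x·cos(x)   ⇒   g'(x) = -x·sin(x) + cos(x)
  lim(x→0) f'(x)/g'(x) = lim(x→0) (6·sin(x)·cos(x))/(-x·sin(x) + cos(x))
  = 0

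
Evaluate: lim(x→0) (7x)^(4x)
This is an exponential indeterminate form.

For exponential indeterminate forms, take the natural log:
  Let L = lim(x→0) (7x)^(4x)
  Then ln(L) = lim(x→0) [exponent × ln(base)]
  Evaluate using L'Hôpital or standard limits, then exponentiate.
  L = 1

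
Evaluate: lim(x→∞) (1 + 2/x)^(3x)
This is an exponential indeterminate form.

For exponential indeterminate forms, take the natural log:
  Let L = lim(x→∞) (1 + 2/x)^(3x)
  Then ln(L) = lim(x→∞) [exponent × ln(base)]
  Evaluate using L'Hôpital or standard limits, then exponentiate.
  L = e^(6)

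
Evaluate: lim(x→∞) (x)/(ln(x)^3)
This is an ∞/∞ indeterminate form.

Apply L'Hôpital's rule: differentiate numerator and denominator separately.
  f(x) = x   ⇒   f'(x) = 1
  g(x) = ln(x)^3   ⇒   g'(x) = 3·ln(x)^2/x
  lim(x→∞) f'(x)/g'(x) = lim(x→∞) (1)/(3·ln(x)^2/x)
  = ∞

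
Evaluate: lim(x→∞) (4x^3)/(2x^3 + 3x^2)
This is an ∞/∞ indeterminate form.

Apply L'Hôpital's rule: differentiate numerator and denominator separately.
  f(x) = 4·x^3   ⇒   f'(x) = 12·x^2
  g(x) = 2·x^3 + 3·x^2   ⇒   g'(x) = 6·x^2 + 6·x
  lim(x→∞) f'(x)/g'(x) = lim(x→∞) (12·x^2)/(6·x^2 + 6·x)
  = 2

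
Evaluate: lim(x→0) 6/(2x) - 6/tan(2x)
This is an ∞-∞ indeterminate form.

Combine fractions or rationalize to convert ∞-∞ to 0/0 form:
  lim(x→0) 6/(2x) - 6/tan(2x) = 0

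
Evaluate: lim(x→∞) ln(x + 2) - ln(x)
This is an ∞-∞ indeterminate form.

Combine fractions or rationalize to convert ∞-∞ to 0/0 form:
  lim(x→∞) ln(x + 2) - ln(x) = 0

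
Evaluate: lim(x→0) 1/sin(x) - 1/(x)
This is an ∞-∞ indeterminate form.

Combine fractions or rationalize to convert ∞-∞ to 0/0 form:
  lim(x→0) 1/sin(x) - 1/(x) = 0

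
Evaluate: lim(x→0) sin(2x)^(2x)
This is an exponential indeterminate form.

For exponential indeterminate forms, take the natural log:
  Let L = lim(x→0) sin(2x)^(2x)
  Then ln(L) = lim(x→0) [exponent × ln(base)]
  Evaluate using L'Hôpital or standard limits, then exponentiate.
  L = 1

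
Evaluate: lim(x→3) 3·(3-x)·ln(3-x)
This is a 0·∞ indeterminate form.

Rewrite 0·∞ as a quotient (0/0 or ∞/∞ form), then apply L'Hôpital's rule:
  lim(x→3) 3·(3-x)·ln(3-x) = 0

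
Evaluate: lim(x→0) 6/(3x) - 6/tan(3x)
This is an ∞-∞ indeterminate form.

Combine fractions or rationalize to convert ∞-∞ to 0/0 form:
  lim(x→0) 6/(3x) - 6/tan(3x) = 0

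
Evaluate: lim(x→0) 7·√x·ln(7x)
This is a 0·∞ indeterminate form.

Rewrite 0·∞ as a quotient (0/0 or ∞/∞ form), then apply L'Hôpital's rule:
  lim(x→0) 7·√x·ln(7x) = 0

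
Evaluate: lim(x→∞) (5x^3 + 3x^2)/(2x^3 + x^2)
This is an ∞/∞ indeterminate form.

Apply L'Hôpital's rule: differentiate numerator and denominator separately.
  f(x) = 5·x^3 + 3·x^2   ⇒   f'(x) = 15·x^2 + 6·x
  g(x) = 2·x^3 + x^2   ⇒   g'(x) = 6·x^2 + 2·x
  lim(x→∞) f'(x)/g'(x) = lim(x→∞) (15·x^2 + 6·x)/(6·x^2 + 2·x)
  = 5/2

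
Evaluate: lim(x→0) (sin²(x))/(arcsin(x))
This is a 0/0 indeterminate form.

Apply L'Hôpital's rule: differentiate numerator and denominator separately.
  f(x) = sin(x)^2   ⇒   f'(x) = 2·sin(x)·cos(x)
  g(x) = asin(x)   ⇒   g'(x) = 1/sqrt(1 - x^2)
  lim(x→0) f'(x)/g'(x) = lim(x→0) (2·sin(x)·cos(x))/(1/sqrt(1 - x^2))
  = 0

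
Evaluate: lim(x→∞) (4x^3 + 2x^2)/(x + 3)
This is an ∞/∞ indeterminate form.

Apply L'Hôpital's rule: differentiate numerator and denominator separately.
  f(x) = 4·x^3 + 2·x^2   ⇒   f'(x) = 12·x^2 + 4·x
  g(x) = x + 3   ⇒   g'(x) = 1
  lim(x→∞) f'(x)/g'(x) = lim(x→∞) (12·x^2 + 4·x)/(1)
  = ∞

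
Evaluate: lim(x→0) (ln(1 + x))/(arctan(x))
This is a 0/0 indeterminate form.

Apply L'Hôpital's rule: differentiate numerator and denominator separately.
  f(x) = ln(x + 1)   ⇒   f'(x) = 1/(x + 1)
  g(x) = atan(x)   ⇒   g'(x) = 1/(x^2 + 1)
  lim(x→0) f'(x)/g'(x) = lim(x→0) (1/(x + 1))/(1/(x^2 + 1))
  = 1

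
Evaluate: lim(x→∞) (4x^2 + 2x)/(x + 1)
This is an ∞/∞ indeterminate form.

Apply L'Hôpital's rule: differentiate numerator and denominator separately.
  f(x) = 4·x^2 + 2·x   ⇒   f'(x) = 8·x + 2
  g(x) = x + 1   ⇒   g'(x) = 1
  lim(x→∞) f'(x)/g'(x) = lim(x→∞) (8·x + 2)/(1)
  = ∞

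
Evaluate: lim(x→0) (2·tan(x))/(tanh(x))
This is a 0/0 indeterminate form.

Apply L'Hôpital's rule: differentiate numerator and denominator separately.
  f(x) = 2·tan(x)   ⇒   f'(x) = 2·tan(x)^2 + 2
  g(x) = tanh(x)   ⇒   g'(x) = 1 - tanh(x)^2
  lim(x→0) f'(x)/g'(x) = lim(x→0) (2·tan(x)^2 + 2)/(1 - tanh(x)^2)
  = 2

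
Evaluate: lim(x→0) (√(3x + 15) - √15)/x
This is a standard limit.

Factor or rationalize the expression:
  lim(x→0) (√(3x + 15) - √15)/x = sqrt(15)/10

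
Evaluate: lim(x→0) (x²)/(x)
This is a 0/0 indeterminate form.

Apply L'Hôpital's rule: differentiate numerator and denominator separately.
  f(x) = x^2   ⇒   f'(x) = 2·x
  g(x) = x   ⇒   g'(x) = 1
  lim(x→0) f'(x)/g'(x) = lim(x→0) (2·x)/(1)
  = 0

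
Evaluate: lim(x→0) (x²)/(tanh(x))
This is a 0/0 indeterminate form.

Apply L'Hôpital's rule: differentiate numerator and denominator separately.
  f(x) = x^2   ⇒   f'(x) = 2·x
  g(x) = tanh(x)   ⇒   g'(x) = 1 - tanh(x)^2
  lim(x→0) f'(x)/g'(x) = lim(x→0) (2·x)/(1 - tanh(x)^2)
  = 0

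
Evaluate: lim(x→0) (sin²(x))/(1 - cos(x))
This is a 0/0 indeterminate form.

Apply L'Hôpital's rule: differentiate numerator and denominator separately.
  f(x) = sin(x)^2   ⇒   f'(x) = 2·sin(x)·cos(x)
  g(x) = 1 - cos(x)   ⇒   g'(x) = sin(x)
  lim(x→0) f'(x)/g'(x) = lim(x→0) (2·sin(x)·cos(x))/(sin(x))
  = 2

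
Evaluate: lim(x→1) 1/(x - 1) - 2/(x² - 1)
This is an ∞-∞ indeterminate form.

Combine fractions or rationalize to convert ∞-∞ to 0/0 form:
  lim(x→1) 1/(x - 1) - 2/(x² - 1) = 1/2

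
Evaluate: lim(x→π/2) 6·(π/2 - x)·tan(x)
This is a 0·∞ indeterminate form.

Rewrite 0·∞ as a quotient (0/0 or ∞/∞ form), then apply L'Hôpital's rule:
  lim(x→π/2) 6·(π/2 - x)·tan(x) = 6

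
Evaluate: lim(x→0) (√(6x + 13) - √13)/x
This is a standard limit.

Factor or rationalize the expression:
  lim(x→0) (√(6x + 13) - √13)/x = 3·sqrt(13)/13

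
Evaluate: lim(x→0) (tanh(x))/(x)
This is a 0/0 indeterminate form.

Apply L'Hôpital's rule: differentiate numerator and denominator separately.
  f(x) = tanh(x)   ⇒   f'(x) = 1 - tanh(x)^2
  g(x) = x   ⇒   g'(x) = 1
  lim(x→0) f'(x)/g'(x) = lim(x→0) (1 - tanh(x)^2)/(1)
  = 1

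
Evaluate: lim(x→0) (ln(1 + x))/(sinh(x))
This is a 0/0 indeterminate form.

Apply L'Hôpital's rule: differentiate numerator and denominator separately.
  f(x) = ln(x + 1)   ⇒   f'(x) = 1/(x + 1)
  g(x) = sinh(x)   ⇒   g'(x) = cosh(x)
  lim(x→0) f'(x)/g'(x) = lim(x→0) (1/(x + 1))/(cosh(x))
  = 1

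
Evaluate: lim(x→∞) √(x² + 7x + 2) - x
This is an ∞-∞ indeterminate form.

Combine fractions or rationalize to convert ∞-∞ to 0/0 form:
  lim(x→∞) √(x² + 7x + 2) - x = 7/2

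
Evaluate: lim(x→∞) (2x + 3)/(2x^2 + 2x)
This is an ∞/∞ indeterminate form.

Apply L'Hôpital's rule: differentiate numerator and denominator separately.
  f(x) = 2·x + 3   ⇒   f'(x) = 2
  g(x) = 2·x^2 + 2·x   ⇒   g'(x) = 4·x + 2
  lim(x→∞) f'(x)/g'(x) = lim(x→∞) (2)/(4·x + 2)
  = 0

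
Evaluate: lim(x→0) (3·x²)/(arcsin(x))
This is a 0/0 indeterminate form.

Apply L'Hôpital's rule: differentiate numerator and denominator separately.
  f(x) = 3·x^2   ⇒   f'(x) = 6·x
  g(x) = asin(x)   ⇒   g'(x) = 1/sqrt(1 - x^2)
  lim(x→0) f'(x)/g'(x) = lim(x→0) (6·x)/(1/sqrt(1 - x^2))
  = 0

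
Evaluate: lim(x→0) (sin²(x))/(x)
This is a 0/0 indeterminate form.

Apply L'Hôpital's rule: differentiate numerator and denominator separately.
  f(x) = sin(x)^2   ⇒   f'(x) = 2·sin(x)·cos(x)
  g(x) = x   ⇒   g'(x) = 1
  lim(x→0) f'(x)/g'(x) = lim(x→0) (2·sin(x)·cos(x))/(1)
  = 0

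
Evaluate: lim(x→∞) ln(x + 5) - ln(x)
This is an ∞-∞ indeterminate form.

Combine fractions or rationalize to convert ∞-∞ to 0/0 form:
  lim(x→∞) ln(x + 5) - ln(x) = 0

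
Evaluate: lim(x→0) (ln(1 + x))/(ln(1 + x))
This is a 0/0 indeterminate form.

Apply L'Hôpital's rule: differentiate numerator and denominator separately.
  f(x) = ln(x + 1)   ⇒   f'(x) = 1/(x + 1)
  g(x) = ln(x + 1)   ⇒   g'(x) = 1/(x + 1)
  lim(x→0) f'(x)/g'(x) = lim(x→0) (1/(x + 1))/(1/(x + 1))
  = 1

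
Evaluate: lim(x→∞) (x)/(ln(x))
This is an ∞/∞ indeterminate form.

Apply L'Hôpital's rule: differentiate numerator and denominator separately.
  f(x) = x   ⇒   f'(x) = 1
  g(x) = ln(x)   ⇒   g'(x) = 1/x
  lim(x→∞) f'(x)/g'(x) = lim(x→∞) (1)/(1/x)
  = ∞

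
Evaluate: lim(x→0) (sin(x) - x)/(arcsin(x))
This is a 0/0 indeterminate form.

Apply L'Hôpital's rule: differentiate numerator and denominator separately.
  f(x) = -x + sin(x)   ⇒   f'(x) = cos(x) - 1
  g(x) = asin(x)   ⇒   g'(x) = 1/sqrt(1 - x^2)
  lim(x→0) f'(x)/g'(x) = lim(x→0) (cos(x) - 1)/(1/sqrt(1 - x^2))
  = 0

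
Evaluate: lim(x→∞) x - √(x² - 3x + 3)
This is an ∞-∞ indeterminate form.

Combine fractions or rationalize to convert ∞-∞ to 0/0 form:
  lim(x→∞) x - √(x² - 3x + 3) = 3/2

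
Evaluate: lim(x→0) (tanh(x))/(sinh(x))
This is a 0/0 indeterminate form.

Apply L'Hôpital's rule: differentiate numerator and denominator separately.
  f(x) = tanh(x)   ⇒   f'(x) = 1 - tanh(x)^2
  g(x) = sinh(x)   ⇒   g'(x) = cosh(x)
  lim(x→0) f'(x)/g'(x) = lim(x→0) (1 - tanh(x)^2)/(cosh(x))
  = 1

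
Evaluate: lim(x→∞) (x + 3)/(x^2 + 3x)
This is an ∞/∞ indeterminate form.

Apply L'Hôpital's rule: differentiate numerator and denominator separately.
  f(x) = x + 3   ⇒   f'(x) = 1
  g(x) = x^2 + 3·x   ⇒   g'(x) = 2·x + 3
  lim(x→∞) f'(x)/g'(x) = lim(x→∞) (1)/(2·x + 3)
  = 0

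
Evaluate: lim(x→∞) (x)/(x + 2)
This is an ∞/∞ indeterminate form.

Apply L'Hôpital's rule: differentiate numerator and denominator separately.
  f(x) = x   ⇒   f'(x) = 1
  g(x) = x + 2   ⇒   g'(x) = 1
  lim(x→∞) f'(x)/g'(x) = lim(x→∞) (1)/(1)
  = 1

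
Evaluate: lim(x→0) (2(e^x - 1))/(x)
This is a 0/0 indeterminate form.

Apply L'Hôpital's rule: differentiate numerator and denominator separately.
  f(x) = 2·e^(x) - 2   ⇒   f'(x) = 2·e^(x)
  g(x) = x   ⇒   g'(x) = 1
  lim(x→0) f'(x)/g'(x) = lim(x→0) (2·e^(x))/(1)
  = 2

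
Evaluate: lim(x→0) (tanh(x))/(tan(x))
This is a 0/0 indeterminate form.

Apply L'Hôpital's rule: differentiate numerator and denominator separately.
  f(x) = tanh(x)   ⇒   f'(x) = 1 - tanh(x)^2
  g(x) = tan(x)   ⇒   g'(x) = tan(x)^2 + 1
  lim(x→0) f'(x)/g'(x) = lim(x→0) (1 - tanh(x)^2)/(tan(x)^2 + 1)
  = 1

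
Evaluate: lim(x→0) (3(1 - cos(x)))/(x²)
This is a 0/0 indeterminate form.

Apply L'Hôpital's rule: differentiate numerator and denominator separately.
  f(x) = 3 - 3·cos(x)   ⇒   f'(x) = 3·sin(x)
  g(x) = x^2   ⇒   g'(x) = 2·x
  lim(x→0) f'(x)/g'(x) = lim(x→0) (3·sin(x))/(2·x)
  = 3/2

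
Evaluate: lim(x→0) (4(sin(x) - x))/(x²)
This is a 0/0 indeterminate form.

Apply L'Hôpital's rule: differentiate numerator and denominator separately.
  f(x) = -4·x + 4·sin(x)   ⇒   f'(x) = 4·cos(x) - 4
  g(x) = x^2   ⇒   g'(x) = 2·x
  lim(x→0) f'(x)/g'(x) = lim(x→0) (4·cos(x) - 4)/(2·x)
  = 0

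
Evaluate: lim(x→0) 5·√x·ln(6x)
This is a 0·∞ indeterminate form.

Rewrite 0·∞ as a quotient (0/0 or ∞/∞ form), then apply L'Hôpital's rule:
  lim(x→0) 5·√x·ln(6x) = 0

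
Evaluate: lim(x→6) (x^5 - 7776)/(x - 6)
This is a standard limit.

Factor or rationalize the expression:
  lim(x→6) (x^5 - 7776)/(x - 6) = 6480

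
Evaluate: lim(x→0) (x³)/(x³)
This is a 0/0 indeterminate form.

Apply L'Hôpital's rule: differentiate numerator and denominator separately.
  f(x) = x^3   ⇒   f'(x) = 3·x^2
  g(x) = x^3   ⇒   g'(x) = 3·x^2
  lim(x→0) f'(x)/g'(x) = lim(x→0) (3·x^2)/(3·x^2)
  = 1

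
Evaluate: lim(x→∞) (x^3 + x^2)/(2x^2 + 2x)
This is an ∞/∞ indeterminate form.

Apply L'Hôpital's rule: differentiate numerator and denominator separately.
  f(x) = x^3 + x^2   ⇒   f'(x) = 3·x^2 + 2·x
  g(x) = 2·x^2 + 2·x   ⇒   g'(x) = 4·x + 2
  lim(x→∞) f'(x)/g'(x) = lim(x→∞) (3·x^2 + 2·x)/(4·x + 2)
  = ∞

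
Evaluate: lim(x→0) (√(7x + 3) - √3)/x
This is a standard limit.

Factor or rationalize the expression:
  lim(x→0) (√(7x + 3) - √3)/x = 7·sqrt(3)/6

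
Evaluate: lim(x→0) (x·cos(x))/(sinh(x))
This is a 0/0 indeterminate form.

Apply L'Hôpital's rule: differentiate numerator and denominator separately.
  f(x) = x·cos(x)   ⇒   f'(x) = -x·sin(x) + cos(x)
  g(x) = sinh(x)   ⇒   g'(x) = cosh(x)
  lim(x→0) f'(x)/g'(x) = lim(x→0) (-x·sin(x) + cos(x))/(cosh(x))
  = 1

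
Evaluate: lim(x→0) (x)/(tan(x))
This is a 0/0 indeterminate form.

Apply L'Hôpital's rule: differentiate numerator and denominator separately.
  f(x) = x   ⇒   f'(x) = 1
  g(x) = tan(x)   ⇒   g'(x) = tan(x)^2 + 1
  lim(x→0) f'(x)/g'(x) = lim(x→0) (1)/(tan(x)^2 + 1)
  = 1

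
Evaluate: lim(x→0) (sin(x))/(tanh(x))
This is a 0/0 indeterminate form.

Apply L'Hôpital's rule: differentiate numerator and denominator separately.
  f(x) = sin(x)   ⇒   f'(x) = cos(x)
  g(x) = tanh(x)   ⇒   g'(x) = 1 - tanh(x)^2
  lim(x→0) f'(x)/g'(x) = lim(x→0) (cos(x))/(1 - tanh(x)^2)
  = 1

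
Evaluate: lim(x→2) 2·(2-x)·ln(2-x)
This is a 0·∞ indeterminate form.

Rewrite 0·∞ as a quotient (0/0 or ∞/∞ form), then apply L'Hôpital's rule:
  lim(x→2) 2·(2-x)·ln(2-x) = 0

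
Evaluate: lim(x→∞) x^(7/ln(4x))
This is an exponential indeterminate form.

For exponential indeterminate forms, take the natural log:
  Let L = lim(x→∞) x^(7/ln(4x))
  Then ln(L) = lim(x→∞) [exponent × ln(base)]
  Evaluate using L'Hôpital or standard limits, then exponentiate.
  L = e^(7)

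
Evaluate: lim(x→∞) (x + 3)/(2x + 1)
This is an ∞/∞ indeterminate form.

Apply L'Hôpital's rule: differentiate numerator and denominator separately.
  f(x) = x + 3   ⇒   f'(x) = 1
  g(x) = 2·x + 1   ⇒   g'(x) = 2
  lim(x→∞) f'(x)/g'(x) = lim(x→∞) (1)/(2)
  = 1/2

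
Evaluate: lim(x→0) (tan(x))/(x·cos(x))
This is a 0/0 indeterminate form.

Apply L'Hôpital's rule: differentiate numerator and denominator separately.
  f(x) = tan(x)   ⇒   f'(x) = tan(x)^2 + 1
  g(x) = x·cos(x)   ⇒   g'(x) = -x·sin(x) + cos(x)
  lim(x→0) f'(x)/g'(x) = lim(x→0) (tan(x)^2 + 1)/(-x·sin(x) + cos(x))
  = 1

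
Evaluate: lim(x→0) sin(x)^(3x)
This is an exponential indeterminate form.

For exponential indeterminate forms, take the natural log:
  Let L = lim(x→0) sin(x)^(3x)
  Then ln(L) = lim(x→0) [exponent × ln(base)]
  Evaluate using L'Hôpital or standard limits, then exponentiate.
  L = 1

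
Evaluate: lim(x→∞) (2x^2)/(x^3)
This is an ∞/∞ indeterminate form.

Apply L'Hôpital's rule: differentiate numerator and denominator separately.
  f(x) = 2·x^2   ⇒   f'(x) = 4·x
  g(x) = x^3   ⇒   g'(x) = 3·x^2
  lim(x→∞) f'(x)/g'(x) = lim(x→∞) (4·x)/(3·x^2)
  = 0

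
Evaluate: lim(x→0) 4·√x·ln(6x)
This is a 0·∞ indeterminate form.

Rewrite 0·∞ as a quotient (0/0 or ∞/∞ form), then apply L'Hôpital's rule:
  lim(x→0) 4·√x·ln(6x) = 0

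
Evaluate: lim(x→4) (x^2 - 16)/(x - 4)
This is a standard limit.

Factor or rationalize the expression:
  lim(x→4) (x^2 - 16)/(x - 4) = 8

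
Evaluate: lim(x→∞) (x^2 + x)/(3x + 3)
This is an ∞/∞ indeterminate form.

Apply L'Hôpital's rule: differentiate numerator and denominator separately.
  f(x) = x^2 + x   ⇒   f'(x) = 2·x + 1
  g(x) = 3·x + 3   ⇒   g'(x) = 3
  lim(x→∞) f'(x)/g'(x) = lim(x→∞) (2·x + 1)/(3)
  = ∞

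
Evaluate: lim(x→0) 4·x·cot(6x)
This is a 0·∞ indeterminate form.

Rewrite 0·∞ as a quotient (0/0 or ∞/∞ form), then apply L'Hôpital's rule:
  lim(x→0) 4·x·cot(6x) = 2/3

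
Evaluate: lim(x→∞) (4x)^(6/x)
This is an exponential indeterminate form.

For exponential indeterminate forms, take the natural log:
  Let L = lim(x→∞) (4x)^(6/x)
  Then ln(L) = lim(x→∞) [exponent × ln(base)]
  Evaluate using L'Hôpital or standard limits, then exponentiate.
  L = 1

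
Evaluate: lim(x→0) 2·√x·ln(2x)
This is a 0·∞ indeterminate form.

Rewrite 0·∞ as a quotient (0/0 or ∞/∞ form), then apply L'Hôpital's rule:
  lim(x→0) 2·√x·ln(2x) = 0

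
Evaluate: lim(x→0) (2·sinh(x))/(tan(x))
This is a 0/0 indeterminate form.

Apply L'Hôpital's rule: differentiate numerator and denominator separately.
  f(x) = 2·sinh(x)   ⇒   f'(x) = 2·cosh(x)
  g(x) = tan(x)   ⇒   g'(x) = tan(x)^2 + 1
  lim(x→0) f'(x)/g'(x) = lim(x→0) (2·cosh(x))/(tan(x)^2 + 1)
  = 2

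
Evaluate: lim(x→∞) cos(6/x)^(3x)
This is an exponential indeterminate form.

For exponential indeterminate forms, take the natural log:
  Let L = lim(x→∞) cos(6/x)^(3x)
  Then ln(L) = lim(x→∞) [exponent × ln(base)]
  Evaluate using L'Hôpital or standard limits, then exponentiate.
  L = 1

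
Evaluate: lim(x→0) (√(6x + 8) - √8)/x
This is a standard limit.

Factor or rationalize the expression:
  lim(x→0) (√(6x + 8) - √8)/x = 3·sqrt(2)/4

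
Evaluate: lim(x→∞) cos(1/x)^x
This is an exponential indeterminate form.

For exponential indeterminate forms, take the natural log:
  Let L = lim(x→∞) cos(1/x)^x
  Then ln(L) = lim(x→∞) [exponent × ln(base)]
  Evaluate using L'Hôpital or standard limits, then exponentiate.
  L = 1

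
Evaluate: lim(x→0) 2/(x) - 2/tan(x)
This is an ∞-∞ indeterminate form.

Combine fractions or rationalize to convert ∞-∞ to 0/0 form:
  lim(x→0) 2/(x) - 2/tan(x) = 0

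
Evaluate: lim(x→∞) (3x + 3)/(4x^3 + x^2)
This is an ∞/∞ indeterminate form.

Apply L'Hôpital's rule: differentiate numerator and denominator separately.
  f(x) = 3·x + 3   ⇒   f'(x) = 3
  g(x) = 4·x^3 + x^2   ⇒   g'(x) = 12·x^2 + 2·x
  lim(x→∞) f'(x)/g'(x) = lim(x→∞) (3)/(12·x^2 + 2·x)
  = 0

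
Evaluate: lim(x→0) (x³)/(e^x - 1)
This is a 0/0 indeterminate form.

Apply L'Hôpital's rule: differentiate numerator and denominator separately.
  f(x) = x^3   ⇒   f'(x) = 3·x^2
  g(x) = e^(x) - 1   ⇒   g'(x) = e^(x)
  lim(x→0) f'(x)/g'(x) = lim(x→0) (3·x^2)/(e^(x))
  = 0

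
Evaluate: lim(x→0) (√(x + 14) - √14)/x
This is a standard limit.

Factor or rationalize the expression:
  lim(x→0) (√(x + 14) - √14)/x = sqrt(14)/28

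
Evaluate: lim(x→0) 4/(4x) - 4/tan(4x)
This is an ∞-∞ indeterminate form.

Combine fractions or rationalize to convert ∞-∞ to 0/0 form:
  lim(x→0) 4/(4x) - 4/tan(4x) = 0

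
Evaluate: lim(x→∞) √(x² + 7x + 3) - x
This is an ∞-∞ indeterminate form.

Combine fractions or rationalize to convert ∞-∞ to 0/0 form:
  lim(x→∞) √(x² + 7x + 3) - x = 7/2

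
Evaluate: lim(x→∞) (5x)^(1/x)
This is an exponential indeterminate form.

For exponential indeterminate forms, take the natural log:
  Let L = lim(x→∞) (5x)^(1/x)
  Then ln(L) = lim(x→∞) [exponent × ln(base)]
  Evaluate using L'Hôpital or standard limits, then exponentiate.
  L = 1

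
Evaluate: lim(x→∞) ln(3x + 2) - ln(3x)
This is an ∞-∞ indeterminate form.

Combine fractions or rationalize to convert ∞-∞ to 0/0 form:
  lim(x→∞) ln(3x + 2) - ln(3x) = 0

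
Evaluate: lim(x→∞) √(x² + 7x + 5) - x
This is an ∞-∞ indeterminate form.

Combine fractions or rationalize to convert ∞-∞ to 0/0 form:
  lim(x→∞) √(x² + 7x + 5) - x = 7/2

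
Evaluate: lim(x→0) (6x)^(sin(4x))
This is an exponential indeterminate form.

For exponential indeterminate forms, take the natural log:
  Let L = lim(x→0) (6x)^(sin(4x))
  Then ln(L) = lim(x→0) [exponent × ln(base)]
  Evaluate using L'Hôpital or standard limits, then exponentiate.
  L = 1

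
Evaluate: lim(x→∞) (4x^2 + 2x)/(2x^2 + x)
This is an ∞/∞ indeterminate form.

Apply L'Hôpital's rule: differentiate numerator and denominator separately.
  f(x) = 4·x^2 + 2·x   ⇒   f'(x) = 8·x + 2
  g(x) = 2·x^2 + x   ⇒   g'(x) = 4·x + 1
  lim(x→∞) f'(x)/g'(x) = lim(x→∞) (8·x + 2)/(4·x + 1)
  = 2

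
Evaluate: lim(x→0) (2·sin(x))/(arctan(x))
This is a 0/0 indeterminate form.

Apply L'Hôpital's rule: differentiate numerator and denominator separately.
  f(x) = 2·sin(x)   ⇒   f'(x) = 2·cos(x)
  g(x) = atan(x)   ⇒   g'(x) = 1/(x^2 + 1)
  lim(x→0) f'(x)/g'(x) = lim(x→0) (2·cos(x))/(1/(x^2 + 1))
  = 2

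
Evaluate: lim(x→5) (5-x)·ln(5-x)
This is a 0·∞ indeterminate form.

Rewrite 0·∞ as a quotient (0/0 or ∞/∞ form), then apply L'Hôpital's rule:
  lim(x→5) (5-x)·ln(5-x) = 0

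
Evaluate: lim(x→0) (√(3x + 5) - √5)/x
This is a standard limit.

Factor or rationalize the expression:
  lim(x→0) (√(3x + 5) - √5)/x = 3·sqrt(5)/10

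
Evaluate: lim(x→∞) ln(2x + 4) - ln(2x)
This is an ∞-∞ indeterminate form.

Combine fractions or rationalize to convert ∞-∞ to 0/0 form:
  lim(x→∞) ln(2x + 4) - ln(2x) = 0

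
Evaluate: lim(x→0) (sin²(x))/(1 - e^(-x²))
This is a 0/0 indeterminate form.

Apply L'Hôpital's rule: differentiate numerator and denominator separately.
  f(x) = sin(x)^2   ⇒   f'(x) = 2·sin(x)·cos(x)
  g(x) = 1 - e^(-x^2)   ⇒   g'(x) = 2·x·e^(-x^2)
  lim(x→0) f'(x)/g'(x) = lim(x→0) (2·sin(x)·cos(x))/(2·x·e^(-x^2))
  = 1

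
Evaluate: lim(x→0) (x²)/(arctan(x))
This is a 0/0 indeterminate form.

Apply L'Hôpital's rule: differentiate numerator and denominator separately.
  f(x) = x^2   ⇒   f'(x) = 2·x
  g(x) = atan(x)   ⇒   g'(x) = 1/(x^2 + 1)
  lim(x→0) f'(x)/g'(x) = lim(x→0) (2·x)/(1/(x^2 + 1))
  = 0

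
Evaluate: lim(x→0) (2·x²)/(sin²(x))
This is a 0/0 indeterminate form.

Apply L'Hôpital's rule: differentiate numerator and denominator separately.
  f(x) = 2·x^2   ⇒   f'(x) = 4·x
  g(x) = sin(x)^2   ⇒   g'(x) = 2·sin(x)·cos(x)
  lim(x→0) f'(x)/g'(x) = lim(x→0) (4·x)/(2·sin(x)·cos(x))
  = 2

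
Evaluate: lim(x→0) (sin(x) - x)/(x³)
This is a 0/0 indeterminate form.

Apply L'Hôpital's rule: differentiate numerator and denominator separately.
  f(x) = -x + sin(x)   ⇒   f'(x) = cos(x) - 1
  g(x) = x^3   ⇒   g'(x) = 3·x^2
  lim(x→0) f'(x)/g'(x) = lim(x→0) (cos(x) - 1)/(3·x^2)
  = -1/6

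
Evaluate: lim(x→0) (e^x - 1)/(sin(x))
This is a 0/0 indeterminate form.

Apply L'Hôpital's rule: differentiate numerator and denominator separately.
  f(x) = e^(x) - 1   ⇒   f'(x) = e^(x)
  g(x) = sin(x)   ⇒   g'(x) = cos(x)
  lim(x→0) f'(x)/g'(x) = lim(x→0) (e^(x))/(cos(x))
  = 1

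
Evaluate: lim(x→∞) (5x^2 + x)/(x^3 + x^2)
This is an ∞/∞ indeterminate form.

Apply L'Hôpital's rule: differentiate numerator and denominator separately.
  f(x) = 5·x^2 + x   ⇒   f'(x) = 10·x + 1
  g(x) = x^3 + x^2   ⇒   g'(x) = 3·x^2 + 2·x
  lim(x→∞) f'(x)/g'(x) = lim(x→∞) (10·x + 1)/(3·x^2 + 2·x)
  = 0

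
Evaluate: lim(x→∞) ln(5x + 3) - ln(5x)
This is an ∞-∞ indeterminate form.

Combine fractions or rationalize to convert ∞-∞ to 0/0 form:
  lim(x→∞) ln(5x + 3) - ln(5x) = 0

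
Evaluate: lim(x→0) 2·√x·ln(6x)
This is a 0·∞ indeterminate form.

Rewrite 0·∞ as a quotient (0/0 or ∞/∞ form), then apply L'Hôpital's rule:
  lim(x→0) 2·√x·ln(6x) = 0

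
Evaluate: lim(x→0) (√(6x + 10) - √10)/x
This is a standard limit.

Factor or rationalize the expression:
  lim(x→0) (√(6x + 10) - √10)/x = 3·sqrt(10)/10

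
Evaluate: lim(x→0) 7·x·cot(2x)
This is a 0·∞ indeterminate form.

Rewrite 0·∞ as a quotient (0/0 or ∞/∞ form), then apply L'Hôpital's rule:
  lim(x→0) 7·x·cot(2x) = 7/2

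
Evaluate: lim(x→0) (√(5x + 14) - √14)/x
This is a standard limit.

Factor or rationalize the expression:
  lim(x→0) (√(5x + 14) - √14)/x = 5·sqrt(14)/28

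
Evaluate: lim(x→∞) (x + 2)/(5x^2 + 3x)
This is an ∞/∞ indeterminate form.

Apply L'Hôpital's rule: differentiate numerator and denominator separately.
  f(x) = x + 2   ⇒   f'(x) = 1
  g(x) = 5·x^2 + 3·x   ⇒   g'(x) = 10·x + 3
  lim(x→∞) f'(x)/g'(x) = lim(x→∞) (1)/(10·x + 3)
  = 0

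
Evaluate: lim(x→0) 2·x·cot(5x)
This is a 0·∞ indeterminate form.

Rewrite 0·∞ as a quotient (0/0 or ∞/∞ form), then apply L'Hôpital's rule:
  lim(x→0) 2·x·cot(5x) = 2/5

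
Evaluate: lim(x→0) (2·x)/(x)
This is a 0/0 indeterminate form.

Apply L'Hôpital's rule: differentiate numerator and denominator separately.
  f(x) = 2·x   ⇒   f'(x) = 2
  g(x) = x   ⇒   g'(x) = 1
  lim(x→0) f'(x)/g'(x) = lim(x→0) (2)/(1)
  = 2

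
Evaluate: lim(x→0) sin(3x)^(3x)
This is an exponential indeterminate form.

For exponential indeterminate forms, take the natural log:
  Let L = lim(x→0) sin(3x)^(3x)
  Then ln(L) = lim(x→0) [exponent × ln(base)]
  Evaluate using L'Hôpital or standard limits, then exponentiate.
  L = 1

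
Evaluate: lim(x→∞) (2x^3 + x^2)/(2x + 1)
This is an ∞/∞ indeterminate form.

Apply L'Hôpital's rule: differentiate numerator and denominator separately.
  f(x) = 2·x^3 + x^2   ⇒   f'(x) = 6·x^2 + 2·x
  g(x) = 2·x + 1   ⇒   g'(x) = 2
  lim(x→∞) f'(x)/g'(x) = lim(x→∞) (6·x^2 + 2·x)/(2)
  = ∞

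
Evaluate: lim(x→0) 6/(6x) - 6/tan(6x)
This is an ∞-∞ indeterminate form.

Combine fractions or rationalize to convert ∞-∞ to 0/0 form:
  lim(x→0) 6/(6x) - 6/tan(6x) = 0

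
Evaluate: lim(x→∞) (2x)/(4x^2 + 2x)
This is an ∞/∞ indeterminate form.

Apply L'Hôpital's rule: differentiate numerator and denominator separately.
  f(x) = 2·x   ⇒   f'(x) = 2
  g(x) = 4·x^2 + 2·x   ⇒   g'(x) = 8·x + 2
  lim(x→∞) f'(x)/g'(x) = lim(x→∞) (2)/(8·x + 2)
  = 0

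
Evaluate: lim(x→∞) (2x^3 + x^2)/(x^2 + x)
This is an ∞/∞ indeterminate form.

Apply L'Hôpital's rule: differentiate numerator and denominator separately.
  f(x) = 2·x^3 + x^2   ⇒   f'(x) = 6·x^2 + 2·x
  g(x) = x^2 + x   ⇒   g'(x) = 2·x + 1
  lim(x→∞) f'(x)/g'(x) = lim(x→∞) (6·x^2 + 2·x)/(2·x + 1)
  = ∞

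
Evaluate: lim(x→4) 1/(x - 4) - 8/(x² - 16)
This is an ∞-∞ indeterminate form.

Combine fractions or rationalize to convert ∞-∞ to 0/0 form:
  lim(x→4) 1/(x - 4) - 8/(x² - 16) = 1/8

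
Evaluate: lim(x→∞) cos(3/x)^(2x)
This is an exponential indeterminate form.

For exponential indeterminate forms, take the natural log:
  Let L = lim(x→∞) cos(3/x)^(2x)
  Then ln(L) = lim(x→∞) [exponent × ln(base)]
  Evaluate using L'Hôpital or standard limits, then exponentiate.
  L = 1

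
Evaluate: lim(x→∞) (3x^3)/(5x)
This is an ∞/∞ indeterminate form.

Apply L'Hôpital's rule: differentiate numerator and denominator separately.
  f(x) = 3·x^3   ⇒   f'(x) = 9·x^2
  g(x) = 5·x   ⇒   g'(x) = 5
  lim(x→∞) f'(x)/g'(x) = lim(x→∞) (9·x^2)/(5)
  = ∞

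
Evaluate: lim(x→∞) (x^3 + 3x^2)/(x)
This is an ∞/∞ indeterminate form.

Apply L'Hôpital's rule: differentiate numerator and denominator separately.
  f(x) = x^3 + 3·x^2   ⇒   f'(x) = 3·x^2 + 6·x
  g(x) = x   ⇒   g'(x) = 1
  lim(x→∞) f'(x)/g'(x) = lim(x→∞) (3·x^2 + 6·x)/(1)
  = ∞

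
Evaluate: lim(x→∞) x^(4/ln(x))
This is an exponential indeterminate form.

For exponential indeterminate forms, take the natural log:
  Let L = lim(x→∞) x^(4/ln(x))
  Then ln(L) = lim(x→∞) [exponent × ln(base)]
  Evaluate using L'Hôpital or standard limits, then exponentiate.
  L = e^(4)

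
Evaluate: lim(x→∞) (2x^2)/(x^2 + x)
This is an ∞/∞ indeterminate form.

Apply L'Hôpital's rule: differentiate numerator and denominator separately.
  f(x) = 2·x^2   ⇒   f'(x) = 4·x
  g(x) = x^2 + x   ⇒   g'(x) = 2·x + 1
  lim(x→∞) f'(x)/g'(x) = lim(x→∞) (4·x)/(2·x + 1)
  = 2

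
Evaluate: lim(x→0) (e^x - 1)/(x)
This is a 0/0 indeterminate form.

Apply L'Hôpital's rule: differentiate numerator and denominator separately.
  f(x) = e^(x) - 1   ⇒   f'(x) = e^(x)
  g(x) = x   ⇒   g'(x) = 1
  lim(x→0) f'(x)/g'(x) = lim(x→0) (e^(x))/(1)
  = 1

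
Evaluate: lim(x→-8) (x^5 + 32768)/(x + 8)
This is a standard limit.

Factor or rationalize the expression:
  lim(x→-8) (x^5 + 32768)/(x + 8) = 20480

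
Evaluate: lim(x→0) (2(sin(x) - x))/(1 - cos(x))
This is a 0/0 indeterminate form.

Apply L'Hôpital's rule: differentiate numerator and denominator separately.
  f(x) = -2·x + 2·sin(x)   ⇒   f'(x) = 2·cos(x) - 2
  g(x) = 1 - cos(x)   ⇒   g'(x) = sin(x)
  lim(x→0) f'(x)/g'(x) = lim(x→0) (2·cos(x) - 2)/(sin(x))
  = 0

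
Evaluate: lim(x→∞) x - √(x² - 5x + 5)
This is an ∞-∞ indeterminate form.

Combine fractions or rationalize to convert ∞-∞ to 0/0 form:
  lim(x→∞) x - √(x² - 5x + 5) = 5/2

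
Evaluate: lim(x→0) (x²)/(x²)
This is a 0/0 indeterminate form.

Apply L'Hôpital's rule: differentiate numerator and denominator separately.
  f(x) = x^2   ⇒   f'(x) = 2·x
  g(x) = x^2   ⇒   g'(x) = 2·x
  lim(x→0) f'(x)/g'(x) = lim(x→0) (2·x)/(2·x)
  = 1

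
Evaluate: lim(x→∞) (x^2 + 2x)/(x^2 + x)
This is an ∞/∞ indeterminate form.

Apply L'Hôpital's rule: differentiate numerator and denominator separately.
  f(x) = x^2 + 2·x   ⇒   f'(x) = 2·x + 2
  g(x) = x^2 + x   ⇒   g'(x) = 2·x + 1
  lim(x→∞) f'(x)/g'(x) = lim(x→∞) (2·x + 2)/(2·x + 1)
  = 1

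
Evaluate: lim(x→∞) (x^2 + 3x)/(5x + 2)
This is an ∞/∞ indeterminate form.

Apply L'Hôpital's rule: differentiate numerator and denominator separately.
  f(x) = x^2 + 3·x   ⇒   f'(x) = 2·x + 3
  g(x) = 5·x + 2   ⇒   g'(x) = 5
  lim(x→∞) f'(x)/g'(x) = lim(x→∞) (2·x + 3)/(5)
  = ∞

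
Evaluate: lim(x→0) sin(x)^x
This is an exponential indeterminate form.

For exponential indeterminate forms, take the natural log:
  Let L = lim(x→0) sin(x)^x
  Then ln(L) = lim(x→0) [exponent × ln(base)]
  Evaluate using L'Hôpital or standard limits, then exponentiate.
  L = 1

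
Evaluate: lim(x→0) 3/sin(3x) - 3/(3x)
This is an ∞-∞ indeterminate form.

Combine fractions or rationalize to convert ∞-∞ to 0/0 form:
  lim(x→0) 3/sin(3x) - 3/(3x) = 0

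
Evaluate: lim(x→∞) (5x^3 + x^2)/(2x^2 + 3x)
This is an ∞/∞ indeterminate form.

Apply L'Hôpital's rule: differentiate numerator and denominator separately.
  f(x) = 5·x^3 + x^2   ⇒   f'(x) = 15·x^2 + 2·x
  g(x) = 2·x^2 + 3·x   ⇒   g'(x) = 4·x + 3
  lim(x→∞) f'(x)/g'(x) = lim(x→∞) (15·x^2 + 2·x)/(4·x + 3)
  = ∞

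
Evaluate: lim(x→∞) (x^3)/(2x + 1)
This is an ∞/∞ indeterminate form.

Apply L'Hôpital's rule: differentiate numerator and denominator separately.
  f(x) = x^3   ⇒   f'(x) = 3·x^2
  g(x) = 2·x + 1   ⇒   g'(x) = 2
  lim(x→∞) f'(x)/g'(x) = lim(x→∞) (3·x^2)/(2)
  = ∞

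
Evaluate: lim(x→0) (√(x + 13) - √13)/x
This is a standard limit.

Factor or rationalize the expression:
  lim(x→0) (√(x + 13) - √13)/x = sqrt(13)/26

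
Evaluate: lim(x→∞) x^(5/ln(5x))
This is an exponential indeterminate form.

For exponential indeterminate forms, take the natural log:
  Let L = lim(x→∞) x^(5/ln(5x))
  Then ln(L) = lim(x→∞) [exponent × ln(base)]
  Evaluate using L'Hôpital or standard limits, then exponentiate.
  L = e^(5)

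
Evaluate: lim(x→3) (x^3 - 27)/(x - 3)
This is a standard limit.

Factor or rationalize the expression:
  lim(x→3) (x^3 - 27)/(x - 3) = 27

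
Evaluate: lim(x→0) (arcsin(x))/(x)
This is a 0/0 indeterminate form.

Apply L'Hôpital's rule: differentiate numerator and denominator separately.
  f(x) = asin(x)   ⇒   f'(x) = 1/sqrt(1 - x^2)
  g(x) = x   ⇒   g'(x) = 1
  lim(x→0) f'(x)/g'(x) = lim(x→0) (1/sqrt(1 - x^2))/(1)
  = 1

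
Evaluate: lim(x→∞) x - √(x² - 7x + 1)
This is an ∞-∞ indeterminate form.

Combine fractions or rationalize to convert ∞-∞ to 0/0 form:
  lim(x→∞) x - √(x² - 7x + 1) = 7/2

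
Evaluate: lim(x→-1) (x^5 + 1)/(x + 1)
This is a standard limit.

Factor or rationalize the expression:
  lim(x→-1) (x^5 + 1)/(x + 1) = 5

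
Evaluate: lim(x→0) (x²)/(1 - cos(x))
This is a 0/0 indeterminate form.

Apply L'Hôpital's rule: differentiate numerator and denominator separately.
  f(x) = x^2   ⇒   f'(x) = 2·x
  g(x) = 1 - cos(x)   ⇒   g'(x) = sin(x)
  lim(x→0) f'(x)/g'(x) = lim(x→0) (2·x)/(sin(x))
  = 2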